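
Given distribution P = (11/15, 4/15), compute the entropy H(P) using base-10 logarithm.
0.2519 dits

Shannon entropy is H(X) = -Σ p(x) log p(x).

For P = (11/15, 4/15):
H = -11/15 × log_10(11/15) -4/15 × log_10(4/15)
H = 0.2519 dits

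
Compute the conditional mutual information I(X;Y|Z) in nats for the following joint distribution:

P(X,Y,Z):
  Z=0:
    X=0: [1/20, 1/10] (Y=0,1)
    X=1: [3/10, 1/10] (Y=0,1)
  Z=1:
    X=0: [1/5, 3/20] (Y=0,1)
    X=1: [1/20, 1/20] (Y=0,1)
0.0409 nats

Conditional mutual information: I(X;Y|Z) = H(X|Z) + H(Y|Z) - H(X,Y|Z)

H(Z) = 0.6881
H(X,Z) = 1.2488 → H(X|Z) = 0.5606
H(Y,Z) = 1.3578 → H(Y|Z) = 0.6696
H(X,Y,Z) = 1.8775 → H(X,Y|Z) = 1.1894

I(X;Y|Z) = 0.5606 + 0.6696 - 1.1894 = 0.0409 nats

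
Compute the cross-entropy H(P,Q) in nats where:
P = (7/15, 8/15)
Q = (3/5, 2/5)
0.7271 nats

Cross-entropy: H(P,Q) = -Σ p(x) log q(x)

Alternatively: H(P,Q) = H(P) + D_KL(P||Q)
H(P) = 0.6909 nats
D_KL(P||Q) = 0.0362 nats

H(P,Q) = 0.6909 + 0.0362 = 0.7271 nats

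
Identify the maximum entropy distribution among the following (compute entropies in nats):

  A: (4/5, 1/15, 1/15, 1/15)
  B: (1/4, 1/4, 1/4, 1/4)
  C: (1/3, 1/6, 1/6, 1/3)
B

For a discrete distribution over n outcomes, entropy is maximized by the uniform distribution.

Computing entropies:
H(A) = 0.7201 nats
H(B) = 1.3863 nats
H(C) = 1.3297 nats

The uniform distribution (where all probabilities equal 1/4) achieves the maximum entropy of log_e(4) = 1.3863 nats.

Distribution B has the highest entropy.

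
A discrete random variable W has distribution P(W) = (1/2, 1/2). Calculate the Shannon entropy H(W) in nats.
0.6931 nats

Shannon entropy is H(X) = -Σ p(x) log p(x).

For P = (1/2, 1/2):
H = -1/2 × log_e(1/2) -1/2 × log_e(1/2)
H = 0.6931 nats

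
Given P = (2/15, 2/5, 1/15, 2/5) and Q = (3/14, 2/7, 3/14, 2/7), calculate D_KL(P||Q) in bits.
0.1848 bits

KL divergence: D_KL(P||Q) = Σ p(x) log(p(x)/q(x))

Computing term by term:
  x=0: 2/15 × log_2[(2/15)/(3/14)] = 2/15 × -0.6845 = -0.0913
  x=1: 2/5 × log_2[(2/5)/(2/7)] = 2/5 × 0.4854 = 0.1942
  x=2: 1/15 × log_2[(1/15)/(3/14)] = 1/15 × -1.6845 = -0.1123
  x=3: 2/5 × log_2[(2/5)/(2/7)] = 2/5 × 0.4854 = 0.1942

D_KL(P||Q) = 0.1848 bits

Note: KL divergence is always non-negative and equals 0 iff P = Q.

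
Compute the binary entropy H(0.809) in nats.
0.4877 nats

The binary entropy function is:
H(p) = -p log(p) - (1-p) log(1-p)

H(0.809) = -0.809 × log_e(0.809) - 0.191 × log_e(0.191)
H(0.809) = 0.4877 nats

Note: Binary entropy is maximized at p=0.5 (H=1 bit) and minimized at p=0 or p=1 (H=0).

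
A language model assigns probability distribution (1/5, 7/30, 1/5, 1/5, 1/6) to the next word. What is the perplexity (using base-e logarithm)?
4.9722

Perplexity is e^H (or exp(H) for natural log).

First, H = -Σ p log p = 1.6039 nats
Perplexity = e^1.6039 = 4.9722

Interpretation: The model's uncertainty is equivalent to choosing uniformly among 5.0 options.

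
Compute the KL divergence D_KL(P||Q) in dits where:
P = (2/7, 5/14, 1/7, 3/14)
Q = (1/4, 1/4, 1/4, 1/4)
0.0228 dits

KL divergence: D_KL(P||Q) = Σ p(x) log(p(x)/q(x))

Computing term by term:
  x=0: 2/7 × log_10[(2/7)/(1/4)] = 2/7 × 0.0580 = 0.0166
  x=1: 5/14 × log_10[(5/14)/(1/4)] = 5/14 × 0.1549 = 0.0553
  x=2: 1/7 × log_10[(1/7)/(1/4)] = 1/7 × -0.2430 = -0.0347
  x=3: 3/14 × log_10[(3/14)/(1/4)] = 3/14 × -0.0669 = -0.0143

D_KL(P||Q) = 0.0228 dits

Note: KL divergence is always non-negative and equals 0 iff P = Q.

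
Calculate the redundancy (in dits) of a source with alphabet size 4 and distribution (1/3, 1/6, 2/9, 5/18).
0.0136 dits

Redundancy measures how far a source is from maximum entropy:
R = H_max - H(X)

Maximum entropy for 4 symbols: H_max = log_10(4) = 0.6021 dits
Actual entropy: H(X) = 0.5884 dits
Redundancy: R = 0.6021 - 0.5884 = 0.0136 dits

This redundancy represents potential for compression: the source could be compressed by 0.0136 dits per symbol.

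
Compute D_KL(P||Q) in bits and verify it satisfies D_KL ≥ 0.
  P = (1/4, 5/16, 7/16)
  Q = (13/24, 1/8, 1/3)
0.3059 bits

KL divergence satisfies the Gibbs inequality: D_KL(P||Q) ≥ 0 for all distributions P, Q.

D_KL(P||Q) = Σ p(x) log(p(x)/q(x))
Term by term:
  x=0: 1/4 × log_2[(1/4)/(13/24)] = -0.2789
  x=1: 5/16 × log_2[(5/16)/(1/8)] = 0.4131
  x=2: 7/16 × log_2[(7/16)/(1/3)] = 0.1716
D_KL(P||Q) = 0.3059 bits

D_KL(P||Q) = 0.3059 ≥ 0 ✓

This non-negativity is a fundamental property: relative entropy cannot be negative because it measures how different Q is from P.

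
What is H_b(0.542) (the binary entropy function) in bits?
0.9949 bits

The binary entropy function is:
H(p) = -p log(p) - (1-p) log(1-p)

H(0.542) = -0.542 × log_2(0.542) - 0.458 × log_2(0.458)
H(0.542) = 0.9949 bits

Note: Binary entropy is maximized at p=0.5 (H=1 bit) and minimized at p=0 or p=1 (H=0).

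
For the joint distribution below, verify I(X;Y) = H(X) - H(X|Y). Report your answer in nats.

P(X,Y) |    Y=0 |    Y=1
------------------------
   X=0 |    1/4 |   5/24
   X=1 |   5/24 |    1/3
I(X;Y) = 0.0130 nats

Mutual information has multiple equivalent forms:
- I(X;Y) = H(X) - H(X|Y)
- I(X;Y) = H(Y) - H(Y|X)
- I(X;Y) = H(X) + H(Y) - H(X,Y)

Computing all quantities:
H(X) = 0.6897, H(Y) = 0.6897, H(X,Y) = 1.3664
H(X|Y) = 0.6767, H(Y|X) = 0.6767

Verification:
H(X) - H(X|Y) = 0.6897 - 0.6767 = 0.0130
H(Y) - H(Y|X) = 0.6897 - 0.6767 = 0.0130
H(X) + H(Y) - H(X,Y) = 0.6897 + 0.6897 - 1.3664 = 0.0130

All forms give I(X;Y) = 0.0130 nats. ✓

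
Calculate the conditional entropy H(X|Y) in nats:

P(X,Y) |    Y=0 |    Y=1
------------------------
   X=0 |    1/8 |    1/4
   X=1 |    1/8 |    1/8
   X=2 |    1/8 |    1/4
1.0713 nats

Using the chain rule: H(X|Y) = H(X,Y) - H(Y)

First, compute H(X,Y) = 1.7329 nats

Marginal P(Y) = (3/8, 5/8)
H(Y) = 0.6616 nats

H(X|Y) = H(X,Y) - H(Y) = 1.7329 - 0.6616 = 1.0713 nats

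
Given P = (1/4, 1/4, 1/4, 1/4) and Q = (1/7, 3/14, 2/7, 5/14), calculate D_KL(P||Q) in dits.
0.0243 dits

KL divergence: D_KL(P||Q) = Σ p(x) log(p(x)/q(x))

Computing term by term:
  x=0: 1/4 × log_10[(1/4)/(1/7)] = 1/4 × 0.2430 = 0.0608
  x=1: 1/4 × log_10[(1/4)/(3/14)] = 1/4 × 0.0669 = 0.0167
  x=2: 1/4 × log_10[(1/4)/(2/7)] = 1/4 × -0.0580 = -0.0145
  x=3: 1/4 × log_10[(1/4)/(5/14)] = 1/4 × -0.1549 = -0.0387

D_KL(P||Q) = 0.0243 dits

Note: KL divergence is always non-negative and equals 0 iff P = Q.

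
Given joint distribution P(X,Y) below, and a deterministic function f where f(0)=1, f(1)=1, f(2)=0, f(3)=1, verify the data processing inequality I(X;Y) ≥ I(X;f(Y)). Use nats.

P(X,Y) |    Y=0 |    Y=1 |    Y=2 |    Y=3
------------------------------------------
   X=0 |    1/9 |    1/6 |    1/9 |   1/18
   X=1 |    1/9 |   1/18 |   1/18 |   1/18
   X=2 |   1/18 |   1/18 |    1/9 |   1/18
I(X;Y) = 0.0389, I(X;f(Y)) = 0.0150, inequality holds: 0.0389 ≥ 0.0150

Data Processing Inequality: For any Markov chain X → Y → Z, we have I(X;Y) ≥ I(X;Z).

Here Z = f(Y) is a deterministic function of Y, forming X → Y → Z.

Original I(X;Y) = 0.0389 nats

After applying f:
P(X,Z) where Z=f(Y):
- P(X,Z=0) = P(X,Y=2)
- P(X,Z=1) = P(X,Y=0) + P(X,Y=1) + P(X,Y=3)

I(X;Z) = I(X;f(Y)) = 0.0150 nats

Verification: 0.0389 ≥ 0.0150 ✓

Information cannot be created by processing; the function f can only lose information about X.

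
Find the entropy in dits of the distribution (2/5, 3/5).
0.2923 dits

Shannon entropy is H(X) = -Σ p(x) log p(x).

For P = (2/5, 3/5):
H = -2/5 × log_10(2/5) -3/5 × log_10(3/5)
H = 0.2923 dits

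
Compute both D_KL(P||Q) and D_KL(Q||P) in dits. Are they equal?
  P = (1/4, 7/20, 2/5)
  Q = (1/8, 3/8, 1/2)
D_KL(P||Q) = 0.0260, D_KL(Q||P) = 0.0221

KL divergence is not symmetric: D_KL(P||Q) ≠ D_KL(Q||P) in general.

D_KL(P||Q) = 0.0260 dits
D_KL(Q||P) = 0.0221 dits

No, they are not equal!

This asymmetry is why KL divergence is not a true distance metric.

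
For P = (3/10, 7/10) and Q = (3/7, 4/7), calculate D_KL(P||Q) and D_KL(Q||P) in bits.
D_KL(P||Q) = 0.0506, D_KL(Q||P) = 0.0532

KL divergence is not symmetric: D_KL(P||Q) ≠ D_KL(Q||P) in general.

D_KL(P||Q) = 0.0506 bits
D_KL(Q||P) = 0.0532 bits

No, they are not equal!

This asymmetry is why KL divergence is not a true distance metric.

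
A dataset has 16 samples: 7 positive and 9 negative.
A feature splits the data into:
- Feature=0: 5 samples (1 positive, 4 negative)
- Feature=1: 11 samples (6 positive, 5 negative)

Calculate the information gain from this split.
0.0797 bits

Information Gain = H(Y) - H(Y|Feature)

Before split:
P(positive) = 7/16 = 0.4375
H(Y) = 0.9887 bits

After split:
Feature=0: H = 0.7219 bits (weight = 5/16)
Feature=1: H = 0.9940 bits (weight = 11/16)
H(Y|Feature) = (5/16)×0.7219 + (11/16)×0.9940 = 0.9090 bits

Information Gain = 0.9887 - 0.9090 = 0.0797 bits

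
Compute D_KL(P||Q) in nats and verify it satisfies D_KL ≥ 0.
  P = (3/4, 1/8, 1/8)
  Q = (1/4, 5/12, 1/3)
0.5509 nats

KL divergence satisfies the Gibbs inequality: D_KL(P||Q) ≥ 0 for all distributions P, Q.

D_KL(P||Q) = Σ p(x) log(p(x)/q(x))
Term by term:
  x=0: 3/4 × log_e[(3/4)/(1/4)] = 0.8240
  x=1: 1/8 × log_e[(1/8)/(5/12)] = -0.1505
  x=2: 1/8 × log_e[(1/8)/(1/3)] = -0.1226
D_KL(P||Q) = 0.5509 nats

D_KL(P||Q) = 0.5509 ≥ 0 ✓

This non-negativity is a fundamental property: relative entropy cannot be negative because it measures how different Q is from P.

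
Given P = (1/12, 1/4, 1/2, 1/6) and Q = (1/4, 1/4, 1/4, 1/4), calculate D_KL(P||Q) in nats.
0.1874 nats

KL divergence: D_KL(P||Q) = Σ p(x) log(p(x)/q(x))

Computing term by term:
  x=0: 1/12 × log_e[(1/12)/(1/4)] = 1/12 × -1.0986 = -0.0916
  x=1: 1/4 × log_e[(1/4)/(1/4)] = 1/4 × 0.0000 = 0.0000
  x=2: 1/2 × log_e[(1/2)/(1/4)] = 1/2 × 0.6931 = 0.3466
  x=3: 1/6 × log_e[(1/6)/(1/4)] = 1/6 × -0.4055 = -0.0676

D_KL(P||Q) = 0.1874 nats

Note: KL divergence is always non-negative and equals 0 iff P = Q.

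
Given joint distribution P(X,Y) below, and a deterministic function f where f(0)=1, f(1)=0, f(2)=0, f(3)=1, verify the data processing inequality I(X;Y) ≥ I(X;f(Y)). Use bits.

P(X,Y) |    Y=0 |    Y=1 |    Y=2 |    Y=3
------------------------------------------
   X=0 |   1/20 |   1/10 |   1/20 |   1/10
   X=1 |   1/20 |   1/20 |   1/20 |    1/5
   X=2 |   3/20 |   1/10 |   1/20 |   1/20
I(X;Y) = 0.1378, I(X;f(Y)) = 0.0240, inequality holds: 0.1378 ≥ 0.0240

Data Processing Inequality: For any Markov chain X → Y → Z, we have I(X;Y) ≥ I(X;Z).

Here Z = f(Y) is a deterministic function of Y, forming X → Y → Z.

Original I(X;Y) = 0.1378 bits

After applying f:
P(X,Z) where Z=f(Y):
- P(X,Z=0) = P(X,Y=1) + P(X,Y=2)
- P(X,Z=1) = P(X,Y=0) + P(X,Y=3)

I(X;Z) = I(X;f(Y)) = 0.0240 bits

Verification: 0.1378 ≥ 0.0240 ✓

Information cannot be created by processing; the function f can only lose information about X.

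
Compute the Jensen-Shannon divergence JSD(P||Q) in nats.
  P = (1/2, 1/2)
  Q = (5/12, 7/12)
0.0035 nats

Jensen-Shannon divergence is:
JSD(P||Q) = 0.5 × D_KL(P||M) + 0.5 × D_KL(Q||M)
where M = 0.5 × (P + Q) is the mixture distribution.

M = 0.5 × (1/2, 1/2) + 0.5 × (5/12, 7/12) = (11/24, 13/24)

D_KL(P||M) = 0.0035 nats
D_KL(Q||M) = 0.0035 nats

JSD(P||Q) = 0.5 × 0.0035 + 0.5 × 0.0035 = 0.0035 nats

Unlike KL divergence, JSD is symmetric and bounded: 0 ≤ JSD ≤ log(2).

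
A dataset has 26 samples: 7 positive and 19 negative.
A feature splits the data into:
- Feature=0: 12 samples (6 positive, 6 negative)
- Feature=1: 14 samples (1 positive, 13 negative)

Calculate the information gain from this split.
0.1789 bits

Information Gain = H(Y) - H(Y|Feature)

Before split:
P(positive) = 7/26 = 0.2692
H(Y) = 0.8404 bits

After split:
Feature=0: H = 1.0000 bits (weight = 12/26)
Feature=1: H = 0.3712 bits (weight = 14/26)
H(Y|Feature) = (12/26)×1.0000 + (14/26)×0.3712 = 0.6614 bits

Information Gain = 0.8404 - 0.6614 = 0.1789 bits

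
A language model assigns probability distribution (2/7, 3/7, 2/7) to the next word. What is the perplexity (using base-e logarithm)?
2.9417

Perplexity is e^H (or exp(H) for natural log).

First, H = -Σ p log p = 1.0790 nats
Perplexity = e^1.0790 = 2.9417

Interpretation: The model's uncertainty is equivalent to choosing uniformly among 2.9 options.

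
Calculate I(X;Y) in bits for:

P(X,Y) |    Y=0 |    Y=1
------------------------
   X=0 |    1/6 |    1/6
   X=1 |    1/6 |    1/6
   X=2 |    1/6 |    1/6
0.0000 bits

Mutual information: I(X;Y) = H(X) + H(Y) - H(X,Y)

Marginals:
P(X) = (1/3, 1/3, 1/3), H(X) = 1.5850 bits
P(Y) = (1/2, 1/2), H(Y) = 1.0000 bits

Joint entropy: H(X,Y) = 2.5850 bits

I(X;Y) = 1.5850 + 1.0000 - 2.5850 = 0.0000 bits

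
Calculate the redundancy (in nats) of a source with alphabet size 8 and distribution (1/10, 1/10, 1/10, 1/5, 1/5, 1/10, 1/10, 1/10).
0.0541 nats

Redundancy measures how far a source is from maximum entropy:
R = H_max - H(X)

Maximum entropy for 8 symbols: H_max = log_e(8) = 2.0794 nats
Actual entropy: H(X) = 2.0253 nats
Redundancy: R = 2.0794 - 2.0253 = 0.0541 nats

This redundancy represents potential for compression: the source could be compressed by 0.0541 nats per symbol.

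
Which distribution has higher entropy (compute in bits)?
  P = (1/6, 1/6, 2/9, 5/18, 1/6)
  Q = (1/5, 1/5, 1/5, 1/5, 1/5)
Q

Computing entropies in bits:
H(P) = 2.2880
H(Q) = 2.3219

Distribution Q has higher entropy.

Intuition: The distribution closer to uniform (more spread out) has higher entropy.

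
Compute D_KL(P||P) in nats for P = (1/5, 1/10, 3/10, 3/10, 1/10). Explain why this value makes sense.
0.0000 nats

KL divergence satisfies the Gibbs inequality: D_KL(P||Q) ≥ 0 for all distributions P, Q.

D_KL(P||Q) = Σ p(x) log(p(x)/q(x))
Each term is p(x) × log_e(p(x)/p(x)) = p(x) × log_e(1) = 0, so the sum is 0.
D_KL(P||Q) = 0.0000 nats

When P = Q, the KL divergence is exactly 0, as there is no 'divergence' between identical distributions.

This non-negativity is a fundamental property: relative entropy cannot be negative because it measures how different Q is from P.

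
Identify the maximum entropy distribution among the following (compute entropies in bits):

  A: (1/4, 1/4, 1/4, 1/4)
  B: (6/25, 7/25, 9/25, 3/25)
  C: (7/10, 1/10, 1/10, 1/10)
A

For a discrete distribution over n outcomes, entropy is maximized by the uniform distribution.

Computing entropies:
H(A) = 2.0000 bits
H(B) = 1.9060 bits
H(C) = 1.3568 bits

The uniform distribution (where all probabilities equal 1/4) achieves the maximum entropy of log_2(4) = 2.0000 bits.

Distribution A has the highest entropy.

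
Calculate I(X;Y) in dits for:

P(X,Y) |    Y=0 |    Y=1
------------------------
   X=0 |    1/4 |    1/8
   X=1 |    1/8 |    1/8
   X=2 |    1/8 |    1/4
0.0184 dits

Mutual information: I(X;Y) = H(X) + H(Y) - H(X,Y)

Marginals:
P(X) = (3/8, 1/4, 3/8), H(X) = 0.4700 dits
P(Y) = (1/2, 1/2), H(Y) = 0.3010 dits

Joint entropy: H(X,Y) = 0.7526 dits

I(X;Y) = 0.4700 + 0.3010 - 0.7526 = 0.0184 dits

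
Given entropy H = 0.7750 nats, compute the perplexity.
2.1706

Perplexity is e^H (or exp(H) for natural log).

H = 0.7750 nats
Perplexity = e^0.7750 = 2.1706

Interpretation: The model's uncertainty is equivalent to choosing uniformly among 2.2 options.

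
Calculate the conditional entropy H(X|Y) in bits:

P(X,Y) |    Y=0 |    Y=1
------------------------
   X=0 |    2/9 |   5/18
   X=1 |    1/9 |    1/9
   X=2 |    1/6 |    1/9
1.4830 bits

Using the chain rule: H(X|Y) = H(X,Y) - H(Y)

First, compute H(X,Y) = 2.4830 bits

Marginal P(Y) = (1/2, 1/2)
H(Y) = 1.0000 bits

H(X|Y) = H(X,Y) - H(Y) = 2.4830 - 1.0000 = 1.4830 bits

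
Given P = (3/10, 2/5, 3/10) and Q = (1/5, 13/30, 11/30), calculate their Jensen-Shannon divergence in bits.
0.0102 bits

Jensen-Shannon divergence is:
JSD(P||Q) = 0.5 × D_KL(P||M) + 0.5 × D_KL(Q||M)
where M = 0.5 × (P + Q) is the mixture distribution.

M = 0.5 × (3/10, 2/5, 3/10) + 0.5 × (1/5, 13/30, 11/30) = (1/4, 5/12, 1/3)

D_KL(P||M) = 0.0098 bits
D_KL(Q||M) = 0.0106 bits

JSD(P||Q) = 0.5 × 0.0098 + 0.5 × 0.0106 = 0.0102 bits

Unlike KL divergence, JSD is symmetric and bounded: 0 ≤ JSD ≤ log(2).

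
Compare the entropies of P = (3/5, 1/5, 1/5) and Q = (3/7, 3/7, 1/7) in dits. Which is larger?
Q

Computing entropies in dits:
H(P) = 0.4127
H(Q) = 0.4361

Distribution Q has higher entropy.

Intuition: The distribution closer to uniform (more spread out) has higher entropy.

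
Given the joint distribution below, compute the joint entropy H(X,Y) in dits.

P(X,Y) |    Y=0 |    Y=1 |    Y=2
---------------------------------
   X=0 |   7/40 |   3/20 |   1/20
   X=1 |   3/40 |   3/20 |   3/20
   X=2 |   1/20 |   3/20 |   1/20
0.9063 dits

Joint entropy is H(X,Y) = -Σ_{x,y} p(x,y) log p(x,y).

Summing over all non-zero entries:
H(X,Y) = -[7/40·log_10(7/40) + 3/20·log_10(3/20) + 1/20·log_10(1/20) + 3/40·log_10(3/40) + 3/20·log_10(3/20) + 3/20·log_10(3/20) + 1/20·log_10(1/20) + 3/20·log_10(3/20) + 1/20·log_10(1/20)]
H(X,Y) = 0.9063 dits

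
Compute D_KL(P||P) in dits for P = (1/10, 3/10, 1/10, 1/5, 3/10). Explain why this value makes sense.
0.0000 dits

KL divergence satisfies the Gibbs inequality: D_KL(P||Q) ≥ 0 for all distributions P, Q.

D_KL(P||Q) = Σ p(x) log(p(x)/q(x))
Each term is p(x) × log_10(p(x)/p(x)) = p(x) × log_10(1) = 0, so the sum is 0.
D_KL(P||Q) = 0.0000 dits

When P = Q, the KL divergence is exactly 0, as there is no 'divergence' between identical distributions.

This non-negativity is a fundamental property: relative entropy cannot be negative because it measures how different Q is from P.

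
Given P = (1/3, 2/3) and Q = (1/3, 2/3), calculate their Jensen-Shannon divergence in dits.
0.0000 dits

Jensen-Shannon divergence is:
JSD(P||Q) = 0.5 × D_KL(P||M) + 0.5 × D_KL(Q||M)
where M = 0.5 × (P + Q) is the mixture distribution.

M = 0.5 × (1/3, 2/3) + 0.5 × (1/3, 2/3) = (1/3, 2/3)

D_KL(P||M) = 0.0000 dits
D_KL(Q||M) = 0.0000 dits

JSD(P||Q) = 0.5 × 0.0000 + 0.5 × 0.0000 = 0.0000 dits

Unlike KL divergence, JSD is symmetric and bounded: 0 ≤ JSD ≤ log(2).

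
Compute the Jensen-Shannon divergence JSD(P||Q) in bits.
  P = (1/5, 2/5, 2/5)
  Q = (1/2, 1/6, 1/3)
0.0858 bits

Jensen-Shannon divergence is:
JSD(P||Q) = 0.5 × D_KL(P||M) + 0.5 × D_KL(Q||M)
where M = 0.5 × (P + Q) is the mixture distribution.

M = 0.5 × (1/5, 2/5, 2/5) + 0.5 × (1/2, 1/6, 1/3) = (7/20, 0.283333, 11/30)

D_KL(P||M) = 0.0877 bits
D_KL(Q||M) = 0.0839 bits

JSD(P||Q) = 0.5 × 0.0877 + 0.5 × 0.0839 = 0.0858 bits

Unlike KL divergence, JSD is symmetric and bounded: 0 ≤ JSD ≤ log(2).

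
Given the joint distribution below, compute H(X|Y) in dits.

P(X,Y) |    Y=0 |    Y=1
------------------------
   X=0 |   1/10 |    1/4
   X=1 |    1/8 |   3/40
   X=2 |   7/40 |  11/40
0.4421 dits

Using the chain rule: H(X|Y) = H(X,Y) - H(Y)

First, compute H(X,Y) = 0.7344 dits

Marginal P(Y) = (2/5, 3/5)
H(Y) = 0.2923 dits

H(X|Y) = H(X,Y) - H(Y) = 0.7344 - 0.2923 = 0.4421 dits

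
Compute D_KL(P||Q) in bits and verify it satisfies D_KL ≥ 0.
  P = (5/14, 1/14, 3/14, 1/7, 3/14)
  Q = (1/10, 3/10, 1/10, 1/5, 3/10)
0.5703 bits

KL divergence satisfies the Gibbs inequality: D_KL(P||Q) ≥ 0 for all distributions P, Q.

D_KL(P||Q) = Σ p(x) log(p(x)/q(x))
Term by term:
  x=0: 5/14 × log_2[(5/14)/(1/10)] = 0.6559
  x=1: 1/14 × log_2[(1/14)/(3/10)] = -0.1479
  x=2: 3/14 × log_2[(3/14)/(1/10)] = 0.2356
  x=3: 1/7 × log_2[(1/7)/(1/5)] = -0.0693
  x=4: 3/14 × log_2[(3/14)/(3/10)] = -0.1040
D_KL(P||Q) = 0.5703 bits

D_KL(P||Q) = 0.5703 ≥ 0 ✓

This non-negativity is a fundamental property: relative entropy cannot be negative because it measures how different Q is from P.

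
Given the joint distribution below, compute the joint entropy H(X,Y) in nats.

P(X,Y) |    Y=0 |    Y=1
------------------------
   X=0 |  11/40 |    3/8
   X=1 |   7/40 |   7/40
1.3329 nats

Joint entropy is H(X,Y) = -Σ_{x,y} p(x,y) log p(x,y).

Summing over all non-zero entries:
H(X,Y) = -[11/40·log_e(11/40) + 3/8·log_e(3/8) + 7/40·log_e(7/40) + 7/40·log_e(7/40)]
H(X,Y) = 1.3329 nats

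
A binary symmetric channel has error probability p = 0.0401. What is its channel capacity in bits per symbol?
0.7572 bits

For a binary symmetric channel (BSC) with error probability p:
Capacity C = 1 - H(p) bits per symbol

where H(p) = -p log₂(p) - (1-p) log₂(1-p) is the binary entropy function.

H(0.0401) = 0.2428 bits
C = 1 - 0.2428 = 0.7572 bits per symbol

This means we can reliably transmit up to 0.7572 bits of information per channel use.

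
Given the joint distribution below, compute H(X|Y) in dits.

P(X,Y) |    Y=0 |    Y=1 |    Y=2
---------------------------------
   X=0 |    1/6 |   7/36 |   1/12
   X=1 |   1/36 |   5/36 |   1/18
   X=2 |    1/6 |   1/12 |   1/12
0.4362 dits

Using the chain rule: H(X|Y) = H(X,Y) - H(Y)

First, compute H(X,Y) = 0.8995 dits

Marginal P(Y) = (13/36, 5/12, 2/9)
H(Y) = 0.4633 dits

H(X|Y) = H(X,Y) - H(Y) = 0.8995 - 0.4633 = 0.4362 dits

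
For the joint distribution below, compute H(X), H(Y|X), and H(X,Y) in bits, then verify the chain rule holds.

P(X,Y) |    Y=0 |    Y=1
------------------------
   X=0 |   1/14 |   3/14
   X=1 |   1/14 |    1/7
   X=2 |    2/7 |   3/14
H(X,Y) = 2.4138, H(X) = 1.4926, H(Y|X) = 0.9212 (all in bits)

Chain rule: H(X,Y) = H(X) + H(Y|X)

Left side — joint entropy directly:
H(X,Y) = -Σ p(x,y) log p(x,y) = 2.4138 bits

Right side — compute H(Y|X) from the conditional distributions:
P(X) = (2/7, 3/14, 1/2), so H(X) = 1.4926 bits
H(Y|X) = Σ_x P(X=x) · H(Y|X=x):
  P(Y|X=0) = (1/4, 3/4), H(Y|X=0) = 0.8113, weight P(X=0) = 2/7
  P(Y|X=1) = (1/3, 2/3), H(Y|X=1) = 0.9183, weight P(X=1) = 3/14
  P(Y|X=2) = (4/7, 3/7), H(Y|X=2) = 0.9852, weight P(X=2) = 1/2
H(Y|X) = 0.9212 bits

H(X) + H(Y|X) = 1.4926 + 0.9212 = 2.4138 bits

Both sides equal 2.4138 bits. ✓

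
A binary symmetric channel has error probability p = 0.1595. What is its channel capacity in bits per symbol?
0.3669 bits

For a binary symmetric channel (BSC) with error probability p:
Capacity C = 1 - H(p) bits per symbol

where H(p) = -p log₂(p) - (1-p) log₂(1-p) is the binary entropy function.

H(0.1595) = 0.6331 bits
C = 1 - 0.6331 = 0.3669 bits per symbol

This means we can reliably transmit up to 0.3669 bits of information per channel use.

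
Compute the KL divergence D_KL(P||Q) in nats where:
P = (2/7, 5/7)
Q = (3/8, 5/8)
0.0177 nats

KL divergence: D_KL(P||Q) = Σ p(x) log(p(x)/q(x))

Computing term by term:
  x=0: 2/7 × log_e[(2/7)/(3/8)] = 2/7 × -0.2719 = -0.0777
  x=1: 5/7 × log_e[(5/7)/(5/8)] = 5/7 × 0.1335 = 0.0954

D_KL(P||Q) = 0.0177 nats

Note: KL divergence is always non-negative and equals 0 iff P = Q.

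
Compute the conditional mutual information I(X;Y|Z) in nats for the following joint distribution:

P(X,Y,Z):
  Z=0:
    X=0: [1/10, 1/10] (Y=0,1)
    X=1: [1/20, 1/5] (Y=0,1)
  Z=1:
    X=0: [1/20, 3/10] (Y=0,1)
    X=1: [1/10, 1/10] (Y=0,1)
0.0628 nats

Conditional mutual information: I(X;Y|Z) = H(X|Z) + H(Y|Z) - H(X,Y|Z)

H(Z) = 0.6881
H(X,Z) = 1.3578 → H(X|Z) = 0.6696
H(Y,Z) = 1.2968 → H(Y|Z) = 0.6087
H(X,Y,Z) = 1.9037 → H(X,Y|Z) = 1.2155

I(X;Y|Z) = 0.6696 + 0.6087 - 1.2155 = 0.0628 nats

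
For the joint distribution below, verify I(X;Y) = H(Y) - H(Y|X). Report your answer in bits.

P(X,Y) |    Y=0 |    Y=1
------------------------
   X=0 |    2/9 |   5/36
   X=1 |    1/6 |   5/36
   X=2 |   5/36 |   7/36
I(X;Y) = 0.0203 bits

Mutual information has multiple equivalent forms:
- I(X;Y) = H(X) - H(X|Y)
- I(X;Y) = H(Y) - H(Y|X)
- I(X;Y) = H(X) + H(Y) - H(X,Y)

Computing all quantities:
H(X) = 1.5816, H(Y) = 0.9978, H(X,Y) = 2.5591
H(X|Y) = 1.5613, H(Y|X) = 0.9775

Verification:
H(X) - H(X|Y) = 1.5816 - 1.5613 = 0.0203
H(Y) - H(Y|X) = 0.9978 - 0.9775 = 0.0203
H(X) + H(Y) - H(X,Y) = 1.5816 + 0.9978 - 2.5591 = 0.0203

All forms give I(X;Y) = 0.0203 bits. ✓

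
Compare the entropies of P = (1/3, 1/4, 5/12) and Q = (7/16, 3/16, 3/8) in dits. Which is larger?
P

Computing entropies in dits:
H(P) = 0.4680
H(Q) = 0.4531

Distribution P has higher entropy.

Intuition: The distribution closer to uniform (more spread out) has higher entropy.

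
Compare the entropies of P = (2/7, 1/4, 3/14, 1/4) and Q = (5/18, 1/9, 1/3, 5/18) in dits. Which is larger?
P

Computing entropies in dits:
H(P) = 0.5998
H(Q) = 0.5741

Distribution P has higher entropy.

Intuition: The distribution closer to uniform (more spread out) has higher entropy.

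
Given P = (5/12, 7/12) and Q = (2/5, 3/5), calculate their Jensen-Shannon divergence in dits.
0.0001 dits

Jensen-Shannon divergence is:
JSD(P||Q) = 0.5 × D_KL(P||M) + 0.5 × D_KL(Q||M)
where M = 0.5 × (P + Q) is the mixture distribution.

M = 0.5 × (5/12, 7/12) + 0.5 × (2/5, 3/5) = (0.408333, 0.591667)

D_KL(P||M) = 0.0001 dits
D_KL(Q||M) = 0.0001 dits

JSD(P||Q) = 0.5 × 0.0001 + 0.5 × 0.0001 = 0.0001 dits

Unlike KL divergence, JSD is symmetric and bounded: 0 ≤ JSD ≤ log(2).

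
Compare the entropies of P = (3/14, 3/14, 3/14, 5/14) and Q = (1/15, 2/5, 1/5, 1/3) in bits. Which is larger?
P

Computing entropies in bits:
H(P) = 1.9592
H(Q) = 1.7819

Distribution P has higher entropy.

Intuition: The distribution closer to uniform (more spread out) has higher entropy.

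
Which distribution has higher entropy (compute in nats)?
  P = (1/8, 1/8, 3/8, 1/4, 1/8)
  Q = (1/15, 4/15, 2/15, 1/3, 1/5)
P

Computing entropies in nats:
H(P) = 1.4942
H(Q) = 1.4898

Distribution P has higher entropy.

Intuition: The distribution closer to uniform (more spread out) has higher entropy.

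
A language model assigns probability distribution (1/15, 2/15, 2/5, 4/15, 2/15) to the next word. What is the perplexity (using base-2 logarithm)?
4.2073

Perplexity is 2^H (or exp(H) for natural log).

First, H = -Σ p log p = 2.0729 bits
Perplexity = 2^2.0729 = 4.2073

Interpretation: The model's uncertainty is equivalent to choosing uniformly among 4.2 options.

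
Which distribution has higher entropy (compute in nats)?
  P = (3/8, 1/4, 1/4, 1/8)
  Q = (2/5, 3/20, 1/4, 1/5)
P

Computing entropies in nats:
H(P) = 1.3209
H(Q) = 1.3195

Distribution P has higher entropy.

Intuition: The distribution closer to uniform (more spread out) has higher entropy.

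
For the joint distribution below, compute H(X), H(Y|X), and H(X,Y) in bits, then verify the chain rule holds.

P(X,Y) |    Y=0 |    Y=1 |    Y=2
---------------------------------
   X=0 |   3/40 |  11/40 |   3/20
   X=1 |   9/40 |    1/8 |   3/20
H(X,Y) = 2.4727, H(X) = 1.0000, H(Y|X) = 1.4727 (all in bits)

Chain rule: H(X,Y) = H(X) + H(Y|X)

Left side — joint entropy directly:
H(X,Y) = -Σ p(x,y) log p(x,y) = 2.4727 bits

Right side — compute H(Y|X) from the conditional distributions:
P(X) = (1/2, 1/2), so H(X) = 1.0000 bits
H(Y|X) = Σ_x P(X=x) · H(Y|X=x):
  P(Y|X=0) = (3/20, 11/20, 3/10), H(Y|X=0) = 1.4060, weight P(X=0) = 1/2
  P(Y|X=1) = (9/20, 1/4, 3/10), H(Y|X=1) = 1.5395, weight P(X=1) = 1/2
H(Y|X) = 1.4727 bits

H(X) + H(Y|X) = 1.0000 + 1.4727 = 2.4727 bits

Both sides equal 2.4727 bits. ✓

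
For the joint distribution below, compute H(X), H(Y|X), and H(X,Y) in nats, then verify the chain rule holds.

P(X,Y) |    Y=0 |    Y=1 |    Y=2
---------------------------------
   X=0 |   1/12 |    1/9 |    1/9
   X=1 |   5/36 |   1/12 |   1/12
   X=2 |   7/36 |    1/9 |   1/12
H(X,Y) = 2.1533, H(X) = 1.0918, H(Y|X) = 1.0615 (all in nats)

Chain rule: H(X,Y) = H(X) + H(Y|X)

Left side — joint entropy directly:
H(X,Y) = -Σ p(x,y) log p(x,y) = 2.1533 nats

Right side — compute H(Y|X) from the conditional distributions:
P(X) = (11/36, 11/36, 7/18), so H(X) = 1.0918 nats
H(Y|X) = Σ_x P(X=x) · H(Y|X=x):
  P(Y|X=0) = (3/11, 4/11, 4/11), H(Y|X=0) = 1.0901, weight P(X=0) = 11/36
  P(Y|X=1) = (5/11, 3/11, 3/11), H(Y|X=1) = 1.0671, weight P(X=1) = 11/36
  P(Y|X=2) = (1/2, 2/7, 3/14), H(Y|X=2) = 1.0346, weight P(X=2) = 7/18
H(Y|X) = 1.0615 nats

H(X) + H(Y|X) = 1.0918 + 1.0615 = 2.1533 nats

Both sides equal 2.1533 nats. ✓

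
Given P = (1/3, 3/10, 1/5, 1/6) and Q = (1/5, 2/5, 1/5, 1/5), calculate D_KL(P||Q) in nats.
0.0536 nats

KL divergence: D_KL(P||Q) = Σ p(x) log(p(x)/q(x))

Computing term by term:
  x=0: 1/3 × log_e[(1/3)/(1/5)] = 1/3 × 0.5108 = 0.1703
  x=1: 3/10 × log_e[(3/10)/(2/5)] = 3/10 × -0.2877 = -0.0863
  x=2: 1/5 × log_e[(1/5)/(1/5)] = 1/5 × 0.0000 = 0.0000
  x=3: 1/6 × log_e[(1/6)/(1/5)] = 1/6 × -0.1823 = -0.0304

D_KL(P||Q) = 0.0536 nats

Note: KL divergence is always non-negative and equals 0 iff P = Q.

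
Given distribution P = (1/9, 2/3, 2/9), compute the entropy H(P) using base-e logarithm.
0.8487 nats

Shannon entropy is H(X) = -Σ p(x) log p(x).

For P = (1/9, 2/3, 2/9):
H = -1/9 × log_e(1/9) -2/3 × log_e(2/3) -2/9 × log_e(2/9)
H = 0.8487 nats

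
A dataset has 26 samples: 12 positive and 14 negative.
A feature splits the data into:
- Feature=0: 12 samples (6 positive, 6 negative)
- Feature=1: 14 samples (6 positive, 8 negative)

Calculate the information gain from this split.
0.0037 bits

Information Gain = H(Y) - H(Y|Feature)

Before split:
P(positive) = 12/26 = 0.4615
H(Y) = 0.9957 bits

After split:
Feature=0: H = 1.0000 bits (weight = 12/26)
Feature=1: H = 0.9852 bits (weight = 14/26)
H(Y|Feature) = (12/26)×1.0000 + (14/26)×0.9852 = 0.9920 bits

Information Gain = 0.9957 - 0.9920 = 0.0037 bits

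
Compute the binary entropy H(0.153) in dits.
0.1858 dits

The binary entropy function is:
H(p) = -p log(p) - (1-p) log(1-p)

H(0.153) = -0.153 × log_10(0.153) - 0.847 × log_10(0.847)
H(0.153) = 0.1858 dits

Note: Binary entropy is maximized at p=0.5 (H=1 bit) and minimized at p=0 or p=1 (H=0).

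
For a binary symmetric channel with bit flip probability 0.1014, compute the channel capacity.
0.5266 bits

For a binary symmetric channel (BSC) with error probability p:
Capacity C = 1 - H(p) bits per symbol

where H(p) = -p log₂(p) - (1-p) log₂(1-p) is the binary entropy function.

H(0.1014) = 0.4734 bits
C = 1 - 0.4734 = 0.5266 bits per symbol

This means we can reliably transmit up to 0.5266 bits of information per channel use.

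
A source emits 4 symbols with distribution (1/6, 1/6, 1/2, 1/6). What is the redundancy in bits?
0.2075 bits

Redundancy measures how far a source is from maximum entropy:
R = H_max - H(X)

Maximum entropy for 4 symbols: H_max = log_2(4) = 2.0000 bits
Actual entropy: H(X) = 1.7925 bits
Redundancy: R = 2.0000 - 1.7925 = 0.2075 bits

This redundancy represents potential for compression: the source could be compressed by 0.2075 bits per symbol.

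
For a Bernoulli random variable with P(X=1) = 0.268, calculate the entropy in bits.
0.8386 bits

The binary entropy function is:
H(p) = -p log(p) - (1-p) log(1-p)

H(0.268) = -0.268 × log_2(0.268) - 0.732 × log_2(0.732)
H(0.268) = 0.8386 bits

Note: Binary entropy is maximized at p=0.5 (H=1 bit) and minimized at p=0 or p=1 (H=0).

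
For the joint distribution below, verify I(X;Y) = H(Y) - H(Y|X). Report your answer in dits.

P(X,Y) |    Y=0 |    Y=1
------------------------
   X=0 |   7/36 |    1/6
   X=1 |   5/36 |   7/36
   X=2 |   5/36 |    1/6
I(X;Y) = 0.0024 dits

Mutual information has multiple equivalent forms:
- I(X;Y) = H(X) - H(X|Y)
- I(X;Y) = H(Y) - H(Y|X)
- I(X;Y) = H(X) + H(Y) - H(X,Y)

Computing all quantities:
H(X) = 0.4761, H(Y) = 0.3004, H(X,Y) = 0.7741
H(X|Y) = 0.4738, H(Y|X) = 0.2980

Verification:
H(X) - H(X|Y) = 0.4761 - 0.4738 = 0.0024
H(Y) - H(Y|X) = 0.3004 - 0.2980 = 0.0024
H(X) + H(Y) - H(X,Y) = 0.4761 + 0.3004 - 0.7741 = 0.0024

All forms give I(X;Y) = 0.0024 dits. ✓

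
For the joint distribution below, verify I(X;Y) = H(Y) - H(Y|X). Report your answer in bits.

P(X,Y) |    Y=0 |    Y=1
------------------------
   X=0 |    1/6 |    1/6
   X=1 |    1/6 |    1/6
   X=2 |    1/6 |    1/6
I(X;Y) = 0.0000 bits

Mutual information has multiple equivalent forms:
- I(X;Y) = H(X) - H(X|Y)
- I(X;Y) = H(Y) - H(Y|X)
- I(X;Y) = H(X) + H(Y) - H(X,Y)

Computing all quantities:
H(X) = 1.5850, H(Y) = 1.0000, H(X,Y) = 2.5850
H(X|Y) = 1.5850, H(Y|X) = 1.0000

Verification:
H(X) - H(X|Y) = 1.5850 - 1.5850 = 0.0000
H(Y) - H(Y|X) = 1.0000 - 1.0000 = 0.0000
H(X) + H(Y) - H(X,Y) = 1.5850 + 1.0000 - 2.5850 = 0.0000

All forms give I(X;Y) = 0.0000 bits. ✓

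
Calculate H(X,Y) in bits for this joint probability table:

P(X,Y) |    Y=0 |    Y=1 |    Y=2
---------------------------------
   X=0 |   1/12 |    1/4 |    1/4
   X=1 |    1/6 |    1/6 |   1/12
2.4591 bits

Joint entropy is H(X,Y) = -Σ_{x,y} p(x,y) log p(x,y).

Summing over all non-zero entries:
H(X,Y) = -[1/12·log_2(1/12) + 1/4·log_2(1/4) + 1/4·log_2(1/4) + 1/6·log_2(1/6) + 1/6·log_2(1/6) + 1/12·log_2(1/12)]
H(X,Y) = 2.4591 bits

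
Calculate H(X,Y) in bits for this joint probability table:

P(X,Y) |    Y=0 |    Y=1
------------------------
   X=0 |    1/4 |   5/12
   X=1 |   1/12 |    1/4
1.8250 bits

Joint entropy is H(X,Y) = -Σ_{x,y} p(x,y) log p(x,y).

Summing over all non-zero entries:
H(X,Y) = -[1/4·log_2(1/4) + 5/12·log_2(5/12) + 1/12·log_2(1/12) + 1/4·log_2(1/4)]
H(X,Y) = 1.8250 bits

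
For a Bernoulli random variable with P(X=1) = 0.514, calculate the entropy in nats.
0.6928 nats

The binary entropy function is:
H(p) = -p log(p) - (1-p) log(1-p)

H(0.514) = -0.514 × log_e(0.514) - 0.486 × log_e(0.486)
H(0.514) = 0.6928 nats

Note: Binary entropy is maximized at p=0.5 (H=1 bit) and minimized at p=0 or p=1 (H=0).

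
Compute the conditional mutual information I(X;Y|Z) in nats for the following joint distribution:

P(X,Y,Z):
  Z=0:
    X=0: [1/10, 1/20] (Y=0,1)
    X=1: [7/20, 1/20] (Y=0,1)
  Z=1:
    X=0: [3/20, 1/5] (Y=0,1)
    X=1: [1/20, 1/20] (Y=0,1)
0.0154 nats

Conditional mutual information: I(X;Y|Z) = H(X|Z) + H(Y|Z) - H(X,Y|Z)

H(Z) = 0.6881
H(X,Z) = 1.2488 → H(X|Z) = 0.5606
H(Y,Z) = 1.2580 → H(Y|Z) = 0.5699
H(X,Y,Z) = 1.8033 → H(X,Y|Z) = 1.1152

I(X;Y|Z) = 0.5606 + 0.5699 - 1.1152 = 0.0154 nats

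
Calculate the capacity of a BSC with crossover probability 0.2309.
0.2204 bits

For a binary symmetric channel (BSC) with error probability p:
Capacity C = 1 - H(p) bits per symbol

where H(p) = -p log₂(p) - (1-p) log₂(1-p) is the binary entropy function.

H(0.2309) = 0.7796 bits
C = 1 - 0.7796 = 0.2204 bits per symbol

This means we can reliably transmit up to 0.2204 bits of information per channel use.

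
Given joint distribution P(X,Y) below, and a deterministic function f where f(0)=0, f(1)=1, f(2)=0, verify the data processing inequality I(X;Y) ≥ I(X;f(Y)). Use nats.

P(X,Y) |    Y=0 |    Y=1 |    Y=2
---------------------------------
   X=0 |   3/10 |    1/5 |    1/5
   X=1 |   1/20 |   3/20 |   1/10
I(X;Y) = 0.0374, I(X;f(Y)) = 0.0207, inequality holds: 0.0374 ≥ 0.0207

Data Processing Inequality: For any Markov chain X → Y → Z, we have I(X;Y) ≥ I(X;Z).

Here Z = f(Y) is a deterministic function of Y, forming X → Y → Z.

Original I(X;Y) = 0.0374 nats

After applying f:
P(X,Z) where Z=f(Y):
- P(X,Z=0) = P(X,Y=0) + P(X,Y=2)
- P(X,Z=1) = P(X,Y=1)

I(X;Z) = I(X;f(Y)) = 0.0207 nats

Verification: 0.0374 ≥ 0.0207 ✓

Information cannot be created by processing; the function f can only lose information about X.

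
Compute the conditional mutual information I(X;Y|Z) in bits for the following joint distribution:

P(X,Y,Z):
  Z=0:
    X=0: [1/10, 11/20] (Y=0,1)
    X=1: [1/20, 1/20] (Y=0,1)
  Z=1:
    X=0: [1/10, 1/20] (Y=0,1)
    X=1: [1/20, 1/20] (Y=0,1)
0.0438 bits

Conditional mutual information: I(X;Y|Z) = H(X|Z) + H(Y|Z) - H(X,Y|Z)

H(Z) = 0.8113
H(X,Z) = 1.4789 → H(X|Z) = 0.6676
H(Y,Z) = 1.5955 → H(Y|Z) = 0.7842
H(X,Y,Z) = 2.2192 → H(X,Y|Z) = 1.4080

I(X;Y|Z) = 0.6676 + 0.7842 - 1.4080 = 0.0438 bits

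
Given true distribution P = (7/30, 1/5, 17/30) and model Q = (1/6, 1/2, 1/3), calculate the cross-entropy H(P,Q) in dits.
0.5121 dits

Cross-entropy: H(P,Q) = -Σ p(x) log q(x)

Alternatively: H(P,Q) = H(P) + D_KL(P||Q)
H(P) = 0.4270 dits
D_KL(P||Q) = 0.0851 dits

H(P,Q) = 0.4270 + 0.0851 = 0.5121 dits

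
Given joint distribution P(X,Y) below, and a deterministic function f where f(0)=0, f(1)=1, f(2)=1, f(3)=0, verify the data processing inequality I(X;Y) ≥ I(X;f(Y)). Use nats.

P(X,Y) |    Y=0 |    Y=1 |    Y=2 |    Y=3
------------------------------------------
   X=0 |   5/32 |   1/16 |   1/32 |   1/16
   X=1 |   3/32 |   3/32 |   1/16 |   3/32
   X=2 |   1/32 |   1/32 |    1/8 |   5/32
I(X;Y) = 0.1137, I(X;f(Y)) = 0.0109, inequality holds: 0.1137 ≥ 0.0109

Data Processing Inequality: For any Markov chain X → Y → Z, we have I(X;Y) ≥ I(X;Z).

Here Z = f(Y) is a deterministic function of Y, forming X → Y → Z.

Original I(X;Y) = 0.1137 nats

After applying f:
P(X,Z) where Z=f(Y):
- P(X,Z=0) = P(X,Y=0) + P(X,Y=3)
- P(X,Z=1) = P(X,Y=1) + P(X,Y=2)

I(X;Z) = I(X;f(Y)) = 0.0109 nats

Verification: 0.1137 ≥ 0.0109 ✓

Information cannot be created by processing; the function f can only lose information about X.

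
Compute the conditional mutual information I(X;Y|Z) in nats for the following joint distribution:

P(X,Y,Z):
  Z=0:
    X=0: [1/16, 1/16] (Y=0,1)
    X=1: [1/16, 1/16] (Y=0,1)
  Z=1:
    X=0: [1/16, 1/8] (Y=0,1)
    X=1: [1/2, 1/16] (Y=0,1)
0.1062 nats

Conditional mutual information: I(X;Y|Z) = H(X|Z) + H(Y|Z) - H(X,Y|Z)

H(Z) = 0.5623
H(X,Z) = 1.1574 → H(X|Z) = 0.5950
H(Y,Z) = 1.1574 → H(Y|Z) = 0.5950
H(X,Y,Z) = 1.6462 → H(X,Y|Z) = 1.0839

I(X;Y|Z) = 0.5950 + 0.5950 - 1.0839 = 0.1062 nats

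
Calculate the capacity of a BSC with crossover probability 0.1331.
0.4341 bits

For a binary symmetric channel (BSC) with error probability p:
Capacity C = 1 - H(p) bits per symbol

where H(p) = -p log₂(p) - (1-p) log₂(1-p) is the binary entropy function.

H(0.1331) = 0.5659 bits
C = 1 - 0.5659 = 0.4341 bits per symbol

This means we can reliably transmit up to 0.4341 bits of information per channel use.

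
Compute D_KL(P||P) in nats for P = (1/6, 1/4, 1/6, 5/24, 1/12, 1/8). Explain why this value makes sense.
0.0000 nats

KL divergence satisfies the Gibbs inequality: D_KL(P||Q) ≥ 0 for all distributions P, Q.

D_KL(P||Q) = Σ p(x) log(p(x)/q(x))
Each term is p(x) × log_e(p(x)/p(x)) = p(x) × log_e(1) = 0, so the sum is 0.
D_KL(P||Q) = 0.0000 nats

When P = Q, the KL divergence is exactly 0, as there is no 'divergence' between identical distributions.

This non-negativity is a fundamental property: relative entropy cannot be negative because it measures how different Q is from P.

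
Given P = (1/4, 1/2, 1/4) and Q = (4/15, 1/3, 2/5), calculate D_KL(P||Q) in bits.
0.0997 bits

KL divergence: D_KL(P||Q) = Σ p(x) log(p(x)/q(x))

Computing term by term:
  x=0: 1/4 × log_2[(1/4)/(4/15)] = 1/4 × -0.0931 = -0.0233
  x=1: 1/2 × log_2[(1/2)/(1/3)] = 1/2 × 0.5850 = 0.2925
  x=2: 1/4 × log_2[(1/4)/(2/5)] = 1/4 × -0.6781 = -0.1695

D_KL(P||Q) = 0.0997 bits

Note: KL divergence is always non-negative and equals 0 iff P = Q.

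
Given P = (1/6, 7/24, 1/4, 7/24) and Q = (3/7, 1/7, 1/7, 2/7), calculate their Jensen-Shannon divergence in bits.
0.0725 bits

Jensen-Shannon divergence is:
JSD(P||Q) = 0.5 × D_KL(P||M) + 0.5 × D_KL(Q||M)
where M = 0.5 × (P + Q) is the mixture distribution.

M = 0.5 × (1/6, 7/24, 1/4, 7/24) + 0.5 × (3/7, 1/7, 1/7, 2/7) = (0.297619, 0.217262, 0.196429, 0.28869)

D_KL(P||M) = 0.0758 bits
D_KL(Q||M) = 0.0691 bits

JSD(P||Q) = 0.5 × 0.0758 + 0.5 × 0.0691 = 0.0725 bits

Unlike KL divergence, JSD is symmetric and bounded: 0 ≤ JSD ≤ log(2).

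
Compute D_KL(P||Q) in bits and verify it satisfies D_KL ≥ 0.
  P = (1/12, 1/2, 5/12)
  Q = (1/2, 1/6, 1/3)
0.7112 bits

KL divergence satisfies the Gibbs inequality: D_KL(P||Q) ≥ 0 for all distributions P, Q.

D_KL(P||Q) = Σ p(x) log(p(x)/q(x))
Term by term:
  x=0: 1/12 × log_2[(1/12)/(1/2)] = -0.2154
  x=1: 1/2 × log_2[(1/2)/(1/6)] = 0.7925
  x=2: 5/12 × log_2[(5/12)/(1/3)] = 0.1341
D_KL(P||Q) = 0.7112 bits

D_KL(P||Q) = 0.7112 ≥ 0 ✓

This non-negativity is a fundamental property: relative entropy cannot be negative because it measures how different Q is from P.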